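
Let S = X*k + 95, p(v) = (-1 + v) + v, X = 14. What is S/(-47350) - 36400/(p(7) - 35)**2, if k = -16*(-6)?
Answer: -431059119/5729350 ≈ -75.237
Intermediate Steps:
p(v) = -1 + 2*v
k = 96
S = 1439 (S = 14*96 + 95 = 1344 + 95 = 1439)
S/(-47350) - 36400/(p(7) - 35)**2 = 1439/(-47350) - 36400/((-1 + 2*7) - 35)**2 = 1439*(-1/47350) - 36400/((-1 + 14) - 35)**2 = -1439/47350 - 36400/(13 - 35)**2 = -1439/47350 - 36400/((-22)**2) = -1439/47350 - 36400/484 = -1439/47350 - 36400*1/484 = -1439/47350 - 9100/121 = -431059119/5729350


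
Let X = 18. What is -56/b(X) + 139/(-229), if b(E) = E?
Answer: -7663/2061 ≈ -3.7181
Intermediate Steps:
-56/b(X) + 139/(-229) = -56/18 + 139/(-229) = -56*1/18 + 139*(-1/229) = -28/9 - 139/229 = -7663/2061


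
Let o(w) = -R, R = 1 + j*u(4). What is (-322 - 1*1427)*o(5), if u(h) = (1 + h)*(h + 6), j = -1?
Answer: -85701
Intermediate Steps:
u(h) = (1 + h)*(6 + h)
R = -49 (R = 1 - (6 + 4² + 7*4) = 1 - (6 + 16 + 28) = 1 - 1*50 = 1 - 50 = -49)
o(w) = 49 (o(w) = -1*(-49) = 49)
(-322 - 1*1427)*o(5) = (-322 - 1*1427)*49 = (-322 - 1427)*49 = -1749*49 = -85701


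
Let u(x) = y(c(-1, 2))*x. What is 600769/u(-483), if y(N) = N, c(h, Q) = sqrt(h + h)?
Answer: 600769*I*sqrt(2)/966 ≈ 879.52*I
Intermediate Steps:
c(h, Q) = sqrt(2)*sqrt(h) (c(h, Q) = sqrt(2*h) = sqrt(2)*sqrt(h))
u(x) = I*x*sqrt(2) (u(x) = (sqrt(2)*sqrt(-1))*x = (sqrt(2)*I)*x = (I*sqrt(2))*x = I*x*sqrt(2))
600769/u(-483) = 600769/((I*(-483)*sqrt(2))) = 600769/((-483*I*sqrt(2))) = 600769*(I*sqrt(2)/966) = 600769*I*sqrt(2)/966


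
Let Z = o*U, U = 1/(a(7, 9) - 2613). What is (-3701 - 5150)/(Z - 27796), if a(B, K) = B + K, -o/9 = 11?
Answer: 22986047/72186113 ≈ 0.31843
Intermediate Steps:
o = -99 (o = -9*11 = -99)
U = -1/2597 (U = 1/((7 + 9) - 2613) = 1/(16 - 2613) = 1/(-2597) = -1/2597 ≈ -0.00038506)
Z = 99/2597 (Z = -99*(-1/2597) = 99/2597 ≈ 0.038121)
(-3701 - 5150)/(Z - 27796) = (-3701 - 5150)/(99/2597 - 27796) = -8851/(-72186113/2597) = -8851*(-2597/72186113) = 22986047/72186113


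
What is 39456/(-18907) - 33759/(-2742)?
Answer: 176697687/17280998 ≈ 10.225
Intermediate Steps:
39456/(-18907) - 33759/(-2742) = 39456*(-1/18907) - 33759*(-1/2742) = -39456/18907 + 11253/914 = 176697687/17280998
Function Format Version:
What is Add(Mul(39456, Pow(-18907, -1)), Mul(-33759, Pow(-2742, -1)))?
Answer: Rational(176697687, 17280998) ≈ 10.225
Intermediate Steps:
Add(Mul(39456, Pow(-18907, -1)), Mul(-33759, Pow(-2742, -1))) = Add(Mul(39456, Rational(-1, 18907)), Mul(-33759, Rational(-1, 2742))) = Add(Rational(-39456, 18907), Rational(11253, 914)) = Rational(176697687, 17280998)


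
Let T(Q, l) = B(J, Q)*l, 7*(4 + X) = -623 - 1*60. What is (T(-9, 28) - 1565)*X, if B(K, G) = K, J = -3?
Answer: 1172439/7 ≈ 1.6749e+5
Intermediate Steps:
X = -711/7 (X = -4 + (-623 - 1*60)/7 = -4 + (-623 - 60)/7 = -4 + (⅐)*(-683) = -4 - 683/7 = -711/7 ≈ -101.57)
T(Q, l) = -3*l
(T(-9, 28) - 1565)*X = (-3*28 - 1565)*(-711/7) = (-84 - 1565)*(-711/7) = -1649*(-711/7) = 1172439/7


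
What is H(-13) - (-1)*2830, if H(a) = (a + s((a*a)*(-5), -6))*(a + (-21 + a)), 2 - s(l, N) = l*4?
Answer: -155513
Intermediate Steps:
s(l, N) = 2 - 4*l (s(l, N) = 2 - l*4 = 2 - 4*l)
H(a) = (-21 + 2*a)*(2 + a + 20*a²) (H(a) = (a + (2 - 4*a*a*(-5)))*(a + (-21 + a)) = (a + (2 - 4*a²*(-5)))*(-21 + 2*a) = (a + (2 - (-20)*a²))*(-21 + 2*a) = (a + (2 + 20*a²))*(-21 + 2*a) = (2 + a + 20*a²)*(-21 + 2*a) = (-21 + 2*a)*(2 + a + 20*a²))
H(-13) - (-1)*2830 = (-42 - 418*(-13)² - 17*(-13) + 40*(-13)³) - (-1)*2830 = (-42 - 418*169 + 221 + 40*(-2197)) - 1*(-2830) = (-42 - 70642 + 221 - 87880) + 2830 = -158343 + 2830 = -155513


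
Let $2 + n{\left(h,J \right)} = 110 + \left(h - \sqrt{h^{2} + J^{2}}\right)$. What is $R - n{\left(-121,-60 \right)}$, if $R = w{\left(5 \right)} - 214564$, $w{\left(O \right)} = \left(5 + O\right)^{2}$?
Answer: $-214451 + \sqrt{18241} \approx -2.1432 \cdot 10^{5}$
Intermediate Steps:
$n{\left(h,J \right)} = 108 + h - \sqrt{J^{2} + h^{2}}$ ($n{\left(h,J \right)} = -2 + \left(110 + \left(h - \sqrt{h^{2} + J^{2}}\right)\right) = -2 + \left(110 + \left(h - \sqrt{J^{2} + h^{2}}\right)\right) = -2 + \left(110 + h - \sqrt{J^{2} + h^{2}}\right) = 108 + h - \sqrt{J^{2} + h^{2}}$)
$R = -214464$ ($R = \left(5 + 5\right)^{2} - 214564 = 10^{2} - 214564 = 100 - 214564 = -214464$)
$R - n{\left(-121,-60 \right)} = -214464 - \left(108 - 121 - \sqrt{\left(-60\right)^{2} + \left(-121\right)^{2}}\right) = -214464 - \left(108 - 121 - \sqrt{3600 + 14641}\right) = -214464 - \left(108 - 121 - \sqrt{18241}\right) = -214464 - \left(-13 - \sqrt{18241}\right) = -214464 + \left(13 + \sqrt{18241}\right) = -214451 + \sqrt{18241}$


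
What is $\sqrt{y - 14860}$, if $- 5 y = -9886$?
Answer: $\frac{i \sqrt{322070}}{5} \approx 113.5 i$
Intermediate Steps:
$y = \frac{9886}{5}$ ($y = \left(- \frac{1}{5}\right) \left(-9886\right) = \frac{9886}{5} \approx 1977.2$)
$\sqrt{y - 14860} = \sqrt{\frac{9886}{5} - 14860} = \sqrt{- \frac{64414}{5}} = \frac{i \sqrt{322070}}{5}$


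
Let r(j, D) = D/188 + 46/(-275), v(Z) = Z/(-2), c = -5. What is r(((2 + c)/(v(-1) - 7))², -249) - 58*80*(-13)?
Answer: 3118466877/51700 ≈ 60319.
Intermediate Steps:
v(Z) = -Z/2 (v(Z) = Z*(-½) = -Z/2)
r(j, D) = -46/275 + D/188 (r(j, D) = D*(1/188) + 46*(-1/275) = D/188 - 46/275 = -46/275 + D/188)
r(((2 + c)/(v(-1) - 7))², -249) - 58*80*(-13) = (-46/275 + (1/188)*(-249)) - 58*80*(-13) = (-46/275 - 249/188) - 4640*(-13) = -77123/51700 - 1*(-60320) = -77123/51700 + 60320 = 3118466877/51700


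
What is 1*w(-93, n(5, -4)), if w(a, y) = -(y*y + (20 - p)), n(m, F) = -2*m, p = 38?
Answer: -82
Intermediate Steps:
w(a, y) = 18 - y² (w(a, y) = -(y*y + (20 - 1*38)) = -(y² + (20 - 38)) = -(y² - 18) = -(-18 + y²) = 18 - y²)
1*w(-93, n(5, -4)) = 1*(18 - (-2*5)²) = 1*(18 - 1*(-10)²) = 1*(18 - 1*100) = 1*(18 - 100) = 1*(-82) = -82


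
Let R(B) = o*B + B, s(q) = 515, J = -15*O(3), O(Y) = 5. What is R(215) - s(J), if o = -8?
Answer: -2020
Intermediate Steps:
J = -75 (J = -15*5 = -75)
R(B) = -7*B (R(B) = -8*B + B = -7*B)
R(215) - s(J) = -7*215 - 1*515 = -1505 - 515 = -2020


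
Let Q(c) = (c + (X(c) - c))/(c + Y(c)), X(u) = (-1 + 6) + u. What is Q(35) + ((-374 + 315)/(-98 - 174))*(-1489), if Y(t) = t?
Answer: -613869/1904 ≈ -322.41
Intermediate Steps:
X(u) = 5 + u
Q(c) = (5 + c)/(2*c) (Q(c) = (c + ((5 + c) - c))/(c + c) = (c + 5)/((2*c)) = (5 + c)*(1/(2*c)) = (5 + c)/(2*c))
Q(35) + ((-374 + 315)/(-98 - 174))*(-1489) = (½)*(5 + 35)/35 + ((-374 + 315)/(-98 - 174))*(-1489) = (½)*(1/35)*40 - 59/(-272)*(-1489) = 4/7 - 59*(-1/272)*(-1489) = 4/7 + (59/272)*(-1489) = 4/7 - 87851/272 = -613869/1904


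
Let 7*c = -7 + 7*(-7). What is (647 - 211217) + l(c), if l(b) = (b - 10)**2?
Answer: -210246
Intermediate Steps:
c = -8 (c = (-7 + 7*(-7))/7 = (-7 - 49)/7 = (1/7)*(-56) = -8)
l(b) = (-10 + b)**2
(647 - 211217) + l(c) = (647 - 211217) + (-10 - 8)**2 = -210570 + (-18)**2 = -210570 + 324 = -210246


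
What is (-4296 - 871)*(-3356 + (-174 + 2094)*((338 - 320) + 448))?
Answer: -4605677788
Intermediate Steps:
(-4296 - 871)*(-3356 + (-174 + 2094)*((338 - 320) + 448)) = -5167*(-3356 + 1920*(18 + 448)) = -5167*(-3356 + 1920*466) = -5167*(-3356 + 894720) = -5167*891364 = -4605677788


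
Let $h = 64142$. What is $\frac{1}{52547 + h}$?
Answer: $\frac{1}{116689} \approx 8.5698 \cdot 10^{-6}$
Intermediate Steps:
$\frac{1}{52547 + h} = \frac{1}{52547 + 64142} = \frac{1}{116689}$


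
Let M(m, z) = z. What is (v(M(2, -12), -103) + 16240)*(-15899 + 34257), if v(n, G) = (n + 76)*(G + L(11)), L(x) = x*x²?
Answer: 1740925856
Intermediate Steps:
L(x) = x³
v(n, G) = (76 + n)*(1331 + G) (v(n, G) = (n + 76)*(G + 11³) = (76 + n)*(G + 1331) = (76 + n)*(1331 + G))
(v(M(2, -12), -103) + 16240)*(-15899 + 34257) = ((101156 + 76*(-103) + 1331*(-12) - 103*(-12)) + 16240)*(-15899 + 34257) = ((101156 - 7828 - 15972 + 1236) + 16240)*18358 = (78592 + 16240)*18358 = 94832*18358 = 1740925856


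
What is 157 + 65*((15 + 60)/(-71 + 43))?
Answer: -479/28 ≈ -17.107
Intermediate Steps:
157 + 65*((15 + 60)/(-71 + 43)) = 157 + 65*(75/(-28)) = 157 + 65*(75*(-1/28)) = 157 + 65*(-75/28) = 157 - 4875/28 = -479/28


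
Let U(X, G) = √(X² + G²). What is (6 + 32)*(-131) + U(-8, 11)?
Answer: -4978 + √185 ≈ -4964.4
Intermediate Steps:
U(X, G) = √(G² + X²)
(6 + 32)*(-131) + U(-8, 11) = (6 + 32)*(-131) + √(11² + (-8)²) = 38*(-131) + √(121 + 64) = -4978 + √185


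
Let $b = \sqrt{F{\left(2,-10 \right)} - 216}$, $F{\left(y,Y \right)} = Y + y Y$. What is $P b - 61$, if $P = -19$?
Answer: $-61 - 19 i \sqrt{246} \approx -61.0 - 298.0 i$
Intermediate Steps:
$F{\left(y,Y \right)} = Y + Y y$
$b = i \sqrt{246}$ ($b = \sqrt{- 10 \left(1 + 2\right) - 216} = \sqrt{\left(-10\right) 3 - 216} = \sqrt{-30 - 216} = \sqrt{-246} = i \sqrt{246} \approx 15.684 i$)
$P b - 61 = - 19 i \sqrt{246} - 61 = -61 - 19 i \sqrt{246}$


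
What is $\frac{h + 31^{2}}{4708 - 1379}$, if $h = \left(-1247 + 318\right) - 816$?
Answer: $- \frac{784}{3329} \approx -0.23551$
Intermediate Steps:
$h = -1745$ ($h = -929 - 816 = -1745$)
$\frac{h + 31^{2}}{4708 - 1379} = \frac{-1745 + 31^{2}}{4708 - 1379} = \frac{-1745 + 961}{3329} = \left(-784\right) \frac{1}{3329} = - \frac{784}{3329}$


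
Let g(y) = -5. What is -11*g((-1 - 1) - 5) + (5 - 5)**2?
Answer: 55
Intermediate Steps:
-11*g((-1 - 1) - 5) + (5 - 5)**2 = -11*(-5) + (5 - 5)**2 = 55 + 0**2 = 55 + 0 = 55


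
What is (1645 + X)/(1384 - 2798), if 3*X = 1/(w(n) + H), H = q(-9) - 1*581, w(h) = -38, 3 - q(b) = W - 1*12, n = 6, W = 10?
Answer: -3030089/2604588 ≈ -1.1634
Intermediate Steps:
q(b) = 5 (q(b) = 3 - (10 - 1*12) = 3 - (10 - 12) = 3 - 1*(-2) = 3 + 2 = 5)
H = -576 (H = 5 - 1*581 = 5 - 581 = -576)
X = -1/1842 (X = 1/(3*(-38 - 576)) = (1/3)/(-614) = (1/3)*(-1/614) = -1/1842 ≈ -0.00054289)
(1645 + X)/(1384 - 2798) = (1645 - 1/1842)/(1384 - 2798) = (3030089/1842)/(-1414) = (3030089/1842)*(-1/1414) = -3030089/2604588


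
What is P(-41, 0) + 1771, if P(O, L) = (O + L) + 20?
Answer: 1750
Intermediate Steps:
P(O, L) = 20 + L + O (P(O, L) = (L + O) + 20 = 20 + L + O)
P(-41, 0) + 1771 = (20 + 0 - 41) + 1771 = -21 + 1771 = 1750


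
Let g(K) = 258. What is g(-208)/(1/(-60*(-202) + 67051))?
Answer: 20426118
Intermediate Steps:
g(-208)/(1/(-60*(-202) + 67051)) = 258/(1/(-60*(-202) + 67051)) = 258/(1/(12120 + 67051)) = 258/(1/79171) = 258*79171 = 20426118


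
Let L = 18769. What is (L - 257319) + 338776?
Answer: 100226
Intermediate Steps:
(L - 257319) + 338776 = (18769 - 257319) + 338776 = -238550 + 338776 = 100226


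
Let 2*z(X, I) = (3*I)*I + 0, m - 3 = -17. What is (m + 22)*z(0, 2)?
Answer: 48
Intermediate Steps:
m = -14 (m = 3 - 17 = -14)
z(X, I) = 3*I²/2 (z(X, I) = ((3*I)*I + 0)/2 = (3*I² + 0)/2 = (3*I²)/2 = 3*I²/2)
(m + 22)*z(0, 2) = (-14 + 22)*((3/2)*2²) = 8*((3/2)*4) = 8*6 = 48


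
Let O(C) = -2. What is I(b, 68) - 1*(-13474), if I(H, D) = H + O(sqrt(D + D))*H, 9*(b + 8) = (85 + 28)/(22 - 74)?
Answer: 6309689/468 ≈ 13482.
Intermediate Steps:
b = -3857/468 (b = -8 + ((85 + 28)/(22 - 74))/9 = -8 + (113/(-52))/9 = -8 + (113*(-1/52))/9 = -8 + (1/9)*(-113/52) = -8 - 113/468 = -3857/468 ≈ -8.2415)
I(H, D) = -H (I(H, D) = H - 2*H = -H)
I(b, 68) - 1*(-13474) = -1*(-3857/468) - 1*(-13474) = 3857/468 + 13474 = 6309689/468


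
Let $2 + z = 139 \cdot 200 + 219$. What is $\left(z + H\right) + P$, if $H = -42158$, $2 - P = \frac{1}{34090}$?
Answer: $- \frac{481998511}{34090} \approx -14139.0$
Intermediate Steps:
$P = \frac{68179}{34090}$ ($P = 2 - \frac{1}{34090} = \frac{68179}{34090} \approx 2.0$)
$z = 28017$ ($z = -2 + \left(139 \cdot 200 + 219\right) = -2 + \left(27800 + 219\right) = -2 + 28019 = 28017$)
$\left(z + H\right) + P = \left(28017 - 42158\right) + \frac{68179}{34090} = -14141 + \frac{68179}{34090} = - \frac{481998511}{34090}$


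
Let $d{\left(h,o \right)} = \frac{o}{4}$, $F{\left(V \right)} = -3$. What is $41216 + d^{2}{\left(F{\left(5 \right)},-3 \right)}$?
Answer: $\frac{659465}{16} \approx 41217.0$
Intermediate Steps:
$d{\left(h,o \right)} = \frac{o}{4}$ ($d{\left(h,o \right)} = o \frac{1}{4} = \frac{o}{4}$)
$41216 + d^{2}{\left(F{\left(5 \right)},-3 \right)} = 41216 + \left(\frac{1}{4} \left(-3\right)\right)^{2} = 41216 + \left(- \frac{3}{4}\right)^{2} = 41216 + \frac{9}{16} = \frac{659465}{16}$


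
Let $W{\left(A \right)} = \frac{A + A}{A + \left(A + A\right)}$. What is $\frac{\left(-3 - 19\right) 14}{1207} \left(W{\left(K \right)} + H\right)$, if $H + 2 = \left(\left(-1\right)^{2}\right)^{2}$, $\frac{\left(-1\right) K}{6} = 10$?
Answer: $\frac{308}{3621} \approx 0.085059$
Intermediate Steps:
$K = -60$ ($K = \left(-6\right) 10 = -60$)
$W{\left(A \right)} = \frac{2}{3}$ ($W{\left(A \right)} = \frac{2 A}{A + 2 A} = \frac{2 A}{3 A} = 2 A \frac{1}{3 A} = \frac{2}{3}$)
$H = -1$ ($H = -2 + \left(\left(-1\right)^{2}\right)^{2} = -2 + 1^{2} = -2 + 1 = -1$)
$\frac{\left(-3 - 19\right) 14}{1207} \left(W{\left(K \right)} + H\right) = \frac{\left(-3 - 19\right) 14}{1207} \left(\frac{2}{3} - 1\right) = \left(-22\right) 14 \cdot \frac{1}{1207} \left(- \frac{1}{3}\right) = \left(-308\right) \frac{1}{1207} \left(- \frac{1}{3}\right) = \left(- \frac{308}{1207}\right) \left(- \frac{1}{3}\right) = \frac{308}{3621}$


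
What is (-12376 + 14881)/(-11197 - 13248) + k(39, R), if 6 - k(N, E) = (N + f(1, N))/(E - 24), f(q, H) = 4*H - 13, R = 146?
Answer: 1313914/298229 ≈ 4.4057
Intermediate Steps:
f(q, H) = -13 + 4*H
k(N, E) = 6 - (-13 + 5*N)/(-24 + E) (k(N, E) = 6 - (N + (-13 + 4*N))/(E - 24) = 6 - (-13 + 5*N)/(-24 + E))
(-12376 + 14881)/(-11197 - 13248) + k(39, R) = (-12376 + 14881)/(-11197 - 13248) + (-131 - 5*39 + 6*146)/(-24 + 146) = 2505/(-24445) + (-131 - 195 + 876)/122 = 2505*(-1/24445) + (1/122)*550 = -501/4889 + 275/61 = 1313914/298229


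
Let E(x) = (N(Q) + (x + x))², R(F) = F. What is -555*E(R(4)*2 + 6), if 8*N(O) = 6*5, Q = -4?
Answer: -8951595/16 ≈ -5.5948e+5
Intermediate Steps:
N(O) = 15/4 (N(O) = (6*5)/8 = (⅛)*30 = 15/4)
E(x) = (15/4 + 2*x)² (E(x) = (15/4 + (x + x))² = (15/4 + 2*x)²)
-555*E(R(4)*2 + 6) = -555*(15 + 8*(4*2 + 6))²/16 = -555*(15 + 8*(8 + 6))²/16 = -555*(15 + 8*14)²/16 = -555*(15 + 112)²/16 = -555*127²/16 = -555*16129/16 = -8951595/16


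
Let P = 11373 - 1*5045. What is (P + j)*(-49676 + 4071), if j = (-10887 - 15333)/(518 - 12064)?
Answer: -72461693290/251 ≈ -2.8869e+8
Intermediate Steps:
P = 6328 (P = 11373 - 5045 = 6328)
j = 570/251 (j = -26220/(-11546) = -26220*(-1/11546) = 570/251 ≈ 2.2709)
(P + j)*(-49676 + 4071) = (6328 + 570/251)*(-49676 + 4071) = (1588898/251)*(-45605) = -72461693290/251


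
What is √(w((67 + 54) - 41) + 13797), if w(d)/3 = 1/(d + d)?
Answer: √22075230/40 ≈ 117.46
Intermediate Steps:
w(d) = 3/(2*d) (w(d) = 3/(d + d) = 3/((2*d)) = 3*(1/(2*d)) = 3/(2*d))
√(w((67 + 54) - 41) + 13797) = √(3/(2*((67 + 54) - 41)) + 13797) = √(3/(2*(121 - 41)) + 13797) = √((3/2)/80 + 13797) = √((3/2)*(1/80) + 13797) = √(3/160 + 13797) = √(2207523/160) = √22075230/40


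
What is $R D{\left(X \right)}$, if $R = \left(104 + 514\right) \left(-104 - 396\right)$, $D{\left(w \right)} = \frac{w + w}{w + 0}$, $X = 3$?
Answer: $-618000$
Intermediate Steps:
$D{\left(w \right)} = 2$ ($D{\left(w \right)} = \frac{2 w}{w} = 2$)
$R = -309000$ ($R = 618 \left(-500\right) = -309000$)
$R D{\left(X \right)} = \left(-309000\right) 2 = -618000$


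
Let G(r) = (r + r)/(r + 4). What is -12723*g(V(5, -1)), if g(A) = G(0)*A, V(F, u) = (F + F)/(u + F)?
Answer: 0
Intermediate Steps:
V(F, u) = 2*F/(F + u) (V(F, u) = (2*F)/(F + u) = 2*F/(F + u))
G(r) = 2*r/(4 + r) (G(r) = (2*r)/(4 + r) = 2*r/(4 + r))
g(A) = 0 (g(A) = (2*0/(4 + 0))*A = (2*0/4)*A = (2*0*(¼))*A = 0*A = 0)
-12723*g(V(5, -1)) = -12723*0 = 0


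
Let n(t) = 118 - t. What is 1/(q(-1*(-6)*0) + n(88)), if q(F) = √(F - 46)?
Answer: 15/473 - I*√46/946 ≈ 0.031712 - 0.0071695*I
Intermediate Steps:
q(F) = √(-46 + F)
1/(q(-1*(-6)*0) + n(88)) = 1/(√(-46 - 1*(-6)*0) + (118 - 1*88)) = 1/(√(-46 + 6*0) + (118 - 88)) = 1/(√(-46 + 0) + 30) = 1/(√(-46) + 30) = 1/(I*√46 + 30) = 1/(30 + I*√46)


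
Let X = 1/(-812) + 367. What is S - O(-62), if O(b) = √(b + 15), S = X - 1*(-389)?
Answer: 613871/812 - I*√47 ≈ 756.0 - 6.8557*I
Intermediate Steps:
X = 298003/812 (X = -1/812 + 367 = 298003/812 ≈ 367.00)
S = 613871/812 (S = 298003/812 - 1*(-389) = 298003/812 + 389 = 613871/812 ≈ 756.00)
O(b) = √(15 + b)
S - O(-62) = 613871/812 - √(15 - 62) = 613871/812 - √(-47) = 613871/812 - I*√47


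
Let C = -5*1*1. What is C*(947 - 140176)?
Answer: 696145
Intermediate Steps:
C = -5 (C = -5*1 = -5)
C*(947 - 140176) = -5*(947 - 140176) = -5*(-139229) = 696145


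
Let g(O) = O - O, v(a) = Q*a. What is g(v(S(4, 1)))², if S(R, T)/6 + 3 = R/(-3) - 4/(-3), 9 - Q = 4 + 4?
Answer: 0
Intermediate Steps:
Q = 1 (Q = 9 - (4 + 4) = 9 - 1*8 = 9 - 8 = 1)
S(R, T) = -10 - 2*R (S(R, T) = -18 + 6*(R/(-3) - 4/(-3)) = -18 + 6*(R*(-⅓) - 4*(-⅓)) = -18 + 6*(-R/3 + 4/3) = -18 + 6*(4/3 - R/3) = -18 + (8 - 2*R) = -10 - 2*R)
v(a) = a (v(a) = 1*a = a)
g(O) = 0
g(v(S(4, 1)))² = 0² = 0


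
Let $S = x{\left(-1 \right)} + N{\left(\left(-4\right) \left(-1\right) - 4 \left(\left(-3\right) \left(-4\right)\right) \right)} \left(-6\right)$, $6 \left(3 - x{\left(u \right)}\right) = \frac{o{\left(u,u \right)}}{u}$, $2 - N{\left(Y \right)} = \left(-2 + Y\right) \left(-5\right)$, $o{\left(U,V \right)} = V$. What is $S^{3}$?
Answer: $\frac{556426390625}{216} \approx 2.576 \cdot 10^{9}$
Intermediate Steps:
$N{\left(Y \right)} = -8 + 5 Y$ ($N{\left(Y \right)} = 2 - \left(-2 + Y\right) \left(-5\right) = 2 - \left(10 - 5 Y\right) = 2 + \left(-10 + 5 Y\right) = -8 + 5 Y$)
$x{\left(u \right)} = \frac{17}{6}$ ($x{\left(u \right)} = 3 - \frac{u \frac{1}{u}}{6} = 3 - \frac{1}{6} = \frac{17}{6}$)
$S = \frac{8225}{6}$ ($S = \frac{17}{6} + \left(-8 + 5 \left(\left(-4\right) \left(-1\right) - 4 \left(\left(-3\right) \left(-4\right)\right)\right)\right) \left(-6\right) = \frac{17}{6} + \left(-8 + 5 \left(4 - 4 \cdot 12\right)\right) \left(-6\right) = \frac{17}{6} + \left(-8 + 5 \left(4 - 48\right)\right) \left(-6\right) = \frac{17}{6} + \left(-8 + 5 \left(-44\right)\right) \left(-6\right) = \frac{17}{6} + \left(-8 - 220\right) \left(-6\right) = \frac{17}{6} - -1368 = \frac{17}{6} + 1368 = \frac{8225}{6} \approx 1370.8$)
$S^{3} = \left(\frac{8225}{6}\right)^{3} = \frac{556426390625}{216}$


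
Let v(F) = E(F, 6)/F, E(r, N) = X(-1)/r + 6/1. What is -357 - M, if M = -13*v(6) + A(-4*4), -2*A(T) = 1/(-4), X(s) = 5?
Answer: -24647/72 ≈ -342.32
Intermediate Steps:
E(r, N) = 6 + 5/r (E(r, N) = 5/r + 6/1 = 5/r + 6*1 = 5/r + 6 = 6 + 5/r)
v(F) = (6 + 5/F)/F
A(T) = ⅛ (A(T) = -½/(-4) = -½*(-¼) = ⅛)
M = -1057/72 (M = -13*(5 + 6*6)/6² + ⅛ = -13*(5 + 36)/36 + ⅛ = -13*41/36 + ⅛ = -533/36 + ⅛ = -1057/72 ≈ -14.681)
-357 - M = -357 - 1*(-1057/72) = -357 + 1057/72 = -24647/72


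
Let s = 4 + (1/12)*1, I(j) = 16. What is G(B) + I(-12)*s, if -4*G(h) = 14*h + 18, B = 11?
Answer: 67/3 ≈ 22.333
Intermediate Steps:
s = 49/12 (s = 4 + (1*(1/12))*1 = 4 + (1/12)*1 = 4 + 1/12 = 49/12 ≈ 4.0833)
G(h) = -9/2 - 7*h/2 (G(h) = -(14*h + 18)/4 = -(18 + 14*h)/4 = -9/2 - 7*h/2)
G(B) + I(-12)*s = (-9/2 - 7/2*11) + 16*(49/12) = (-9/2 - 77/2) + 196/3 = -43 + 196/3 = 67/3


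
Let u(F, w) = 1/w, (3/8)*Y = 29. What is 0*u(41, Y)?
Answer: 0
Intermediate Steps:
Y = 232/3 (Y = (8/3)*29 = 232/3 ≈ 77.333)
0*u(41, Y) = 0/(232/3) = 0*(3/232) = 0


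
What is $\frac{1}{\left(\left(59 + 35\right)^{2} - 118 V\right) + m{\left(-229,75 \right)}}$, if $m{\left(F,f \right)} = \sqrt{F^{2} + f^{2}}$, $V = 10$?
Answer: $\frac{3828}{29278135} - \frac{\sqrt{58066}}{58556270} \approx 0.00012663$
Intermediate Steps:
$\frac{1}{\left(\left(59 + 35\right)^{2} - 118 V\right) + m{\left(-229,75 \right)}} = \frac{1}{\left(\left(59 + 35\right)^{2} - 1180\right) + \sqrt{\left(-229\right)^{2} + 75^{2}}} = \frac{1}{\left(94^{2} - 1180\right) + \sqrt{52441 + 5625}} = \frac{1}{\left(8836 - 1180\right) + \sqrt{58066}} = \frac{1}{7656 + \sqrt{58066}}$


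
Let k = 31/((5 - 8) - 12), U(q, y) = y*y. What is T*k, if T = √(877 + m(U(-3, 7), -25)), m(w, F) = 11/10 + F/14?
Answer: -31*√1073485/525 ≈ -61.179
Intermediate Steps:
U(q, y) = y²
m(w, F) = 11/10 + F/14 (m(w, F) = 11*(⅒) + F*(1/14) = 11/10 + F/14)
k = -31/15 (k = 31/(-3 - 12) = 31/(-15) = 31*(-1/15) = -31/15 ≈ -2.0667)
T = √1073485/35 (T = √(877 + (11/10 + (1/14)*(-25))) = √(877 + (11/10 - 25/14)) = √(877 - 24/35) = √(30671/35) = √1073485/35 ≈ 29.603)
T*k = (√1073485/35)*(-31/15) = -31*√1073485/525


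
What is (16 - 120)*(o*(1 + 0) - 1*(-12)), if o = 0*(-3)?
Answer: -1248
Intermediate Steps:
o = 0
(16 - 120)*(o*(1 + 0) - 1*(-12)) = (16 - 120)*(0*(1 + 0) - 1*(-12)) = -104*(0*1 + 12) = -104*(0 + 12) = -104*12 = -1248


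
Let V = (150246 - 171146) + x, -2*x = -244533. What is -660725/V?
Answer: -1321450/202733 ≈ -6.5182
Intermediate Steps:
x = 244533/2 (x = -1/2*(-244533) = 244533/2 ≈ 1.2227e+5)
V = 202733/2 (V = (150246 - 171146) + 244533/2 = -20900 + 244533/2 = 202733/2 ≈ 1.0137e+5)
-660725/V = -660725/202733/2 = -660725*2/202733 = -1321450/202733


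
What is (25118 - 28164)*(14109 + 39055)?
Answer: -161937544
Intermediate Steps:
(25118 - 28164)*(14109 + 39055) = -3046*53164 = -161937544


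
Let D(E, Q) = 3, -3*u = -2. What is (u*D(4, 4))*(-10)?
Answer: -20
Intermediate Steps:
u = 2/3 (u = -1/3*(-2) = 2/3 ≈ 0.66667)
(u*D(4, 4))*(-10) = ((2/3)*3)*(-10) = 2*(-10) = -20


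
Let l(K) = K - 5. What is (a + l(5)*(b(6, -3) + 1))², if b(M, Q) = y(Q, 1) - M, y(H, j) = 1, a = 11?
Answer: 121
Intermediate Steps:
b(M, Q) = 1 - M
l(K) = -5 + K
(a + l(5)*(b(6, -3) + 1))² = (11 + (-5 + 5)*((1 - 1*6) + 1))² = (11 + 0*((1 - 6) + 1))² = (11 + 0*(-5 + 1))² = (11 + 0*(-4))² = (11 + 0)² = 11² = 121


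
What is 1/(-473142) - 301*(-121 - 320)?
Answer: 62805342221/473142 ≈ 1.3274e+5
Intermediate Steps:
1/(-473142) - 301*(-121 - 320) = -1/473142 - 301*(-441) = -1/473142 + 132741 = 62805342221/473142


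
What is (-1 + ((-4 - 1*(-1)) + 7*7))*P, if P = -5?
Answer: -225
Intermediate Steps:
(-1 + ((-4 - 1*(-1)) + 7*7))*P = (-1 + ((-4 - 1*(-1)) + 7*7))*(-5) = (-1 + ((-4 + 1) + 49))*(-5) = (-1 + (-3 + 49))*(-5) = (-1 + 46)*(-5) = 45*(-5) = -225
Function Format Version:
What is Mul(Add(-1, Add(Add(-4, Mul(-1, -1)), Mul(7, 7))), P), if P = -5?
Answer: -225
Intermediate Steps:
Mul(Add(-1, Add(Add(-4, Mul(-1, -1)), Mul(7, 7))), P) = Mul(Add(-1, Add(Add(-4, Mul(-1, -1)), Mul(7, 7))), -5) = Mul(Add(-1, Add(Add(-4, 1), 49)), -5) = Mul(Add(-1, Add(-3, 49)), -5) = Mul(Add(-1, 46), -5) = Mul(45, -5) = -225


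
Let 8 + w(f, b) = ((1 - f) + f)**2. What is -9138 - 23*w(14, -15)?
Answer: -8977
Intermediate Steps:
w(f, b) = -7 (w(f, b) = -8 + ((1 - f) + f)**2 = -8 + 1**2 = -8 + 1 = -7)
-9138 - 23*w(14, -15) = -9138 - 23*(-7) = -9138 - 1*(-161) = -9138 + 161 = -8977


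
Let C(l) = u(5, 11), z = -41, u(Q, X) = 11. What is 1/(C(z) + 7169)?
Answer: 1/7180 ≈ 0.00013928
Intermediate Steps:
C(l) = 11
1/(C(z) + 7169) = 1/(11 + 7169) = 1/7180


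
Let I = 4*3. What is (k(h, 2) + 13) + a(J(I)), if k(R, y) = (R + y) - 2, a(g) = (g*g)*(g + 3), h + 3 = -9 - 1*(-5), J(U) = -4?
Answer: -10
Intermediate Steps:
I = 12
h = -7 (h = -3 + (-9 - 1*(-5)) = -3 + (-9 + 5) = -3 - 4 = -7)
a(g) = g²*(3 + g)
k(R, y) = -2 + R + y
(k(h, 2) + 13) + a(J(I)) = ((-2 - 7 + 2) + 13) + (-4)²*(3 - 4) = (-7 + 13) + 16*(-1) = 6 - 16 = -10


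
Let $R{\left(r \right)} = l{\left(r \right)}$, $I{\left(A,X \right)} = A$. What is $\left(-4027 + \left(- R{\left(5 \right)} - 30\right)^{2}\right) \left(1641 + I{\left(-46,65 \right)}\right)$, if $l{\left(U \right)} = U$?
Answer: $-4469190$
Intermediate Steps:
$R{\left(r \right)} = r$
$\left(-4027 + \left(- R{\left(5 \right)} - 30\right)^{2}\right) \left(1641 + I{\left(-46,65 \right)}\right) = \left(-4027 + \left(\left(-1\right) 5 - 30\right)^{2}\right) \left(1641 - 46\right) = \left(-4027 + \left(-5 - 30\right)^{2}\right) 1595 = \left(-4027 + \left(-35\right)^{2}\right) 1595 = \left(-4027 + 1225\right) 1595 = \left(-2802\right) 1595 = -4469190$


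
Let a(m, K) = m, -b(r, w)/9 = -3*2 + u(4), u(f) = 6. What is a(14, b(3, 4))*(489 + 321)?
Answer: 11340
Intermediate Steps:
b(r, w) = 0 (b(r, w) = -9*(-3*2 + 6) = -9*(-6 + 6) = -9*0 = 0)
a(14, b(3, 4))*(489 + 321) = 14*(489 + 321) = 14*810 = 11340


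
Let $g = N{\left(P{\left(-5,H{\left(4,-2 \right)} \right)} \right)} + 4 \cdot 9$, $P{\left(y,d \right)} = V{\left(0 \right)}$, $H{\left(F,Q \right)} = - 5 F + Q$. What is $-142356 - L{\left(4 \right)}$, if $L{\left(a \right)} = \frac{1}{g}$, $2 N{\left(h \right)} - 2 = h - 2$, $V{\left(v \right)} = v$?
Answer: $- \frac{5124817}{36} \approx -1.4236 \cdot 10^{5}$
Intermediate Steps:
$H{\left(F,Q \right)} = Q - 5 F$
$P{\left(y,d \right)} = 0$
$N{\left(h \right)} = \frac{h}{2}$ ($N{\left(h \right)} = 1 + \frac{h - 2}{2} = 1 + \frac{-2 + h}{2} = 1 + \left(-1 + \frac{h}{2}\right) = \frac{h}{2}$)
$g = 36$ ($g = \frac{1}{2} \cdot 0 + 4 \cdot 9 = 0 + 36 = 36$)
$L{\left(a \right)} = \frac{1}{36}$
$-142356 - L{\left(4 \right)} = -142356 - \frac{1}{36} = - \frac{5124817}{36}$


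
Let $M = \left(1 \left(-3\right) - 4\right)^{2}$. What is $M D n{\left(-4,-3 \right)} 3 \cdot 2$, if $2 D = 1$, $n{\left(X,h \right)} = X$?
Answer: $-588$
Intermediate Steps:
$D = \frac{1}{2}$ ($D = \frac{1}{2} \cdot 1 = \frac{1}{2} \approx 0.5$)
$M = 49$ ($M = \left(-3 - 4\right)^{2} = \left(-7\right)^{2} = 49$)
$M D n{\left(-4,-3 \right)} 3 \cdot 2 = 49 \cdot \frac{1}{2} \left(-4\right) 3 \cdot 2 = 49 \left(\left(-2\right) 6\right) = 49 \left(-12\right) = -588$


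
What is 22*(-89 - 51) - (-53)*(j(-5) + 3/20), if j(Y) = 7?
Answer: -54021/20 ≈ -2701.1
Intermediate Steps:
22*(-89 - 51) - (-53)*(j(-5) + 3/20) = 22*(-89 - 51) - (-53)*(7 + 3/20) = 22*(-140) - (-53)*(7 + 3*(1/20)) = -3080 - (-53)*(7 + 3/20) = -3080 - (-53)*143/20 = -3080 - 1*(-7579/20) = -3080 + 7579/20 = -54021/20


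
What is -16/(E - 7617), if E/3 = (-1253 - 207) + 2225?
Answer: 8/2661 ≈ 0.0030064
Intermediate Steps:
E = 2295 (E = 3*((-1253 - 207) + 2225) = 3*(-1460 + 2225) = 3*765 = 2295)
-16/(E - 7617) = -16/(2295 - 7617) = -16/(-5322) = -1/5322*(-16) = 8/2661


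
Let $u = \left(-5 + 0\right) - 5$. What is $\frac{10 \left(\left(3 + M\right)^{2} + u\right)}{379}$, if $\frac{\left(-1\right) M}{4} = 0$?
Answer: $- \frac{10}{379} \approx -0.026385$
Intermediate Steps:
$M = 0$ ($M = \left(-4\right) 0 = 0$)
$u = -10$ ($u = -5 - 5 = -10$)
$\frac{10 \left(\left(3 + M\right)^{2} + u\right)}{379} = \frac{10 \left(\left(3 + 0\right)^{2} - 10\right)}{379} = 10 \left(3^{2} - 10\right) \frac{1}{379} = 10 \left(9 - 10\right) \frac{1}{379} = 10 \left(-1\right) \frac{1}{379} = \left(-10\right) \frac{1}{379} = - \frac{10}{379}$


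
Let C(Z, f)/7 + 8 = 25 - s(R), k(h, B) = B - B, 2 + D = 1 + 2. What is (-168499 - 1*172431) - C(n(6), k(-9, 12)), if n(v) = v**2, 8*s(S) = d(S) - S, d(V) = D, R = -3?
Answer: -682091/2 ≈ -3.4105e+5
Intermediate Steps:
D = 1 (D = -2 + (1 + 2) = -2 + 3 = 1)
d(V) = 1
s(S) = 1/8 - S/8 (s(S) = (1 - S)/8 = 1/8 - S/8)
k(h, B) = 0
C(Z, f) = 231/2 (C(Z, f) = -56 + 7*(25 - (1/8 - 1/8*(-3))) = -56 + 7*(25 - (1/8 + 3/8)) = -56 + 7*(25 - 1*1/2) = -56 + 7*(25 - 1/2) = -56 + 7*(49/2) = -56 + 343/2 = 231/2)
(-168499 - 1*172431) - C(n(6), k(-9, 12)) = (-168499 - 1*172431) - 1*231/2 = (-168499 - 172431) - 231/2 = -340930 - 231/2 = -682091/2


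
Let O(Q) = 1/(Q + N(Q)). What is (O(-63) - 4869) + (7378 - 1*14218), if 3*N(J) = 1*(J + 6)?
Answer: -960139/82 ≈ -11709.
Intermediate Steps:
N(J) = 2 + J/3 (N(J) = (1*(J + 6))/3 = (1*(6 + J))/3 = (6 + J)/3 = 2 + J/3)
O(Q) = 1/(2 + 4*Q/3) (O(Q) = 1/(Q + (2 + Q/3)) = 1/(2 + 4*Q/3))
(O(-63) - 4869) + (7378 - 1*14218) = (3/(2*(3 + 2*(-63))) - 4869) + (7378 - 1*14218) = (3/(2*(3 - 126)) - 4869) + (7378 - 14218) = ((3/2)/(-123) - 4869) - 6840 = ((3/2)*(-1/123) - 4869) - 6840 = (-1/82 - 4869) - 6840 = -399259/82 - 6840 = -960139/82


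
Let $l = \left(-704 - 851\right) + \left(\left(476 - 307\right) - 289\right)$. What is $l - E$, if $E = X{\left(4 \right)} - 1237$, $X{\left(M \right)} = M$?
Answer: $-442$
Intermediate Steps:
$E = -1233$ ($E = 4 - 1237 = -1233$)
$l = -1675$ ($l = -1555 + \left(169 - 289\right) = -1555 - 120 = -1675$)
$l - E = -1675 - -1233 = -1675 + 1233 = -442$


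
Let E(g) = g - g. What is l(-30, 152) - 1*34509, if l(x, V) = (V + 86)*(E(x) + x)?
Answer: -41649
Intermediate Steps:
E(g) = 0
l(x, V) = x*(86 + V) (l(x, V) = (V + 86)*(0 + x) = (86 + V)*x = x*(86 + V))
l(-30, 152) - 1*34509 = -30*(86 + 152) - 1*34509 = -30*238 - 34509 = -7140 - 34509 = -41649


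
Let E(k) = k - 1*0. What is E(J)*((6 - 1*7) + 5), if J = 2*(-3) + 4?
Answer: -8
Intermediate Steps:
J = -2 (J = -6 + 4 = -2)
E(k) = k (E(k) = k + 0 = k)
E(J)*((6 - 1*7) + 5) = -2*((6 - 1*7) + 5) = -2*((6 - 7) + 5) = -2*(-1 + 5) = -2*4 = -8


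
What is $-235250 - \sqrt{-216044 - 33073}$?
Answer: $-235250 - i \sqrt{249117} \approx -2.3525 \cdot 10^{5} - 499.12 i$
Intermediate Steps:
$-235250 - \sqrt{-216044 - 33073} = -235250 - \sqrt{-249117} = -235250 - i \sqrt{249117}$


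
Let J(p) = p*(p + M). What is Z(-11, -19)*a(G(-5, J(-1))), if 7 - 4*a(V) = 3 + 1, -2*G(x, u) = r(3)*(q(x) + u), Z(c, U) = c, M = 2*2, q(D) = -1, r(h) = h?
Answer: -33/4 ≈ -8.2500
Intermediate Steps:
M = 4
J(p) = p*(4 + p) (J(p) = p*(p + 4) = p*(4 + p))
G(x, u) = 3/2 - 3*u/2 (G(x, u) = -3*(-1 + u)/2 = -(-3 + 3*u)/2 = 3/2 - 3*u/2)
a(V) = ¾ (a(V) = 7/4 - (3 + 1)/4 = 7/4 - ¼*4 = 7/4 - 1 = ¾)
Z(-11, -19)*a(G(-5, J(-1))) = -11*¾ = -33/4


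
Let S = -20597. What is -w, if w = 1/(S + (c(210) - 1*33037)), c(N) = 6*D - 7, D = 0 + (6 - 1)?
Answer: 1/53611 ≈ 1.8653e-5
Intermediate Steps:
D = 5 (D = 0 + 5 = 5)
c(N) = 23 (c(N) = 6*5 - 7 = 30 - 7 = 23)
w = -1/53611 (w = 1/(-20597 + (23 - 1*33037)) = 1/(-20597 + (23 - 33037)) = 1/(-20597 - 33014) = 1/(-53611) = -1/53611 ≈ -1.8653e-5)
-w = -1*(-1/53611) = 1/53611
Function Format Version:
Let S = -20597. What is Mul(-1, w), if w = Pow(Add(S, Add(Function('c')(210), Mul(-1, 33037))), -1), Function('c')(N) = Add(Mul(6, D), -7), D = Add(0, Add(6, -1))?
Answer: Rational(1, 53611) ≈ 1.8653e-5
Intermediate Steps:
D = 5 (D = Add(0, 5) = 5)
Function('c')(N) = 23 (Function('c')(N) = Add(Mul(6, 5), -7) = Add(30, -7) = 23)
w = Rational(-1, 53611) (w = Pow(Add(-20597, Add(23, Mul(-1, 33037))), -1) = Pow(Add(-20597, Add(23, -33037)), -1) = Pow(Add(-20597, -33014), -1) = Pow(-53611, -1) = Rational(-1, 53611) ≈ -1.8653e-5)
Mul(-1, w) = Mul(-1, Rational(-1, 53611)) = Rational(1, 53611)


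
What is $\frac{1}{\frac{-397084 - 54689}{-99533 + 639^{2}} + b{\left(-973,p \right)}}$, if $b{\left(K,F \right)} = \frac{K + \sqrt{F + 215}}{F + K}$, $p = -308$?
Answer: $- \frac{110071958917142292}{77443332600990913} + \frac{122143387077264 i \sqrt{93}}{77443332600990913} \approx -1.4213 + 0.01521 i$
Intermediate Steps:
$b{\left(K,F \right)} = \frac{K + \sqrt{215 + F}}{F + K}$
$\frac{1}{\frac{-397084 - 54689}{-99533 + 639^{2}} + b{\left(-973,p \right)}} = \frac{1}{\frac{-397084 - 54689}{-99533 + 639^{2}} + \frac{-973 + \sqrt{215 - 308}}{-308 - 973}} = \frac{1}{- \frac{451773}{-99533 + 408321} + \frac{-973 + \sqrt{-93}}{-1281}} = \frac{1}{- \frac{451773}{308788} - \frac{-973 + i \sqrt{93}}{1281}} = \frac{1}{\left(-451773\right) \frac{1}{308788} + \left(\frac{139}{183} - \frac{i \sqrt{93}}{1281}\right)} = \frac{1}{- \frac{451773}{308788} + \left(\frac{139}{183} - \frac{i \sqrt{93}}{1281}\right)} = \frac{1}{- \frac{39752927}{56508204} - \frac{i \sqrt{93}}{1281}}$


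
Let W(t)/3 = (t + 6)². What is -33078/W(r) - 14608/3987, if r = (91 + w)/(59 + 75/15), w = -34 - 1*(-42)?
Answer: -6795213232/34449009 ≈ -197.25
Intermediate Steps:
w = 8 (w = -34 + 42 = 8)
r = 99/64 (r = (91 + 8)/(59 + 75/15) = 99/(59 + 75*(1/15)) = 99/(59 + 5) = 99/64 ≈ 1.5469)
W(t) = 3*(6 + t)² (W(t) = 3*(t + 6)² = 3*(6 + t)²)
-33078/W(r) - 14608/3987 = -33078*1/(3*(6 + 99/64)²) - 14608/3987 = -33078/(3*(483/64)²) - 14608*1/3987 = -33078/(3*(233289/4096)) - 14608/3987 = -33078/699867/4096 - 14608/3987 = -33078*4096/699867 - 14608/3987 = -45162496/233289 - 14608/3987 = -6795213232/34449009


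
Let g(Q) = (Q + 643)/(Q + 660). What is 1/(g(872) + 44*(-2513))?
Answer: -1532/169394789 ≈ -9.0440e-6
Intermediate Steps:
g(Q) = (643 + Q)/(660 + Q)
1/(g(872) + 44*(-2513)) = 1/((643 + 872)/(660 + 872) + 44*(-2513)) = 1/(1515/1532 - 110572) = 1/(-169394789/1532) = -1532/169394789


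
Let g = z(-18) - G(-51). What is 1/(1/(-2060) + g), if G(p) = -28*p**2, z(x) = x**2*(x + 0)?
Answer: 2060/138011759 ≈ 1.4926e-5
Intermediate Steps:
z(x) = x**3 (z(x) = x**2*x = x**3)
g = 66996 (g = (-18)**3 - (-28)*(-51)**2 = -5832 - (-28)*2601 = -5832 - 1*(-72828) = -5832 + 72828 = 66996)
1/(1/(-2060) + g) = 1/(1/(-2060) + 66996) = 1/(-1/2060 + 66996) = 1/(138011759/2060) = 2060/138011759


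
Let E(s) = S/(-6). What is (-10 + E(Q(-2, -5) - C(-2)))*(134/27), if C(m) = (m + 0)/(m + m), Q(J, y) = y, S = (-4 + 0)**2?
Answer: -5092/81 ≈ -62.864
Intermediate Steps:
S = 16 (S = (-4)**2 = 16)
C(m) = 1/2 (C(m) = m/((2*m)) = m*(1/(2*m)) = 1/2)
E(s) = -8/3 (E(s) = 16/(-6) = 16*(-1/6) = -8/3)
(-10 + E(Q(-2, -5) - C(-2)))*(134/27) = (-10 - 8/3)*(134/27) = -5092/(3*27) = -38/3*134/27 = -5092/81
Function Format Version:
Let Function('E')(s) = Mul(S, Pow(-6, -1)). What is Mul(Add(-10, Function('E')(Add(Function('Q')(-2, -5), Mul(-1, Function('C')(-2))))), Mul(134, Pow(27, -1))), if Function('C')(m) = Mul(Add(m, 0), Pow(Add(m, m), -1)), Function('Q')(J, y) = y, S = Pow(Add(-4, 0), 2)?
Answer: Rational(-5092, 81) ≈ -62.864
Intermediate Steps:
S = 16 (S = Pow(-4, 2) = 16)
Function('C')(m) = Rational(1, 2) (Function('C')(m) = Mul(m, Pow(Mul(2, m), -1)) = Mul(m, Mul(Rational(1, 2), Pow(m, -1))) = Rational(1, 2))
Function('E')(s) = Rational(-8, 3) (Function('E')(s) = Mul(16, Pow(-6, -1)) = Mul(16, Rational(-1, 6)) = Rational(-8, 3))
Mul(Add(-10, Function('E')(Add(Function('Q')(-2, -5), Mul(-1, Function('C')(-2))))), Mul(134, Pow(27, -1))) = Mul(Add(-10, Rational(-8, 3)), Mul(134, Pow(27, -1))) = Mul(Rational(-38, 3), Mul(134, Rational(1, 27))) = Mul(Rational(-38, 3), Rational(134, 27)) = Rational(-5092, 81)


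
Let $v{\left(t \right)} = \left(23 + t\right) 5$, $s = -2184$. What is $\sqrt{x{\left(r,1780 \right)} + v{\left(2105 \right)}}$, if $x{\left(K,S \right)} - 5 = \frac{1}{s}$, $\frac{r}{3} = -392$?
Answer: $\frac{\sqrt{12693778734}}{1092} \approx 103.17$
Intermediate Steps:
$v{\left(t \right)} = 115 + 5 t$
$r = -1176$ ($r = 3 \left(-392\right) = -1176$)
$x{\left(K,S \right)} = \frac{10919}{2184}$ ($x{\left(K,S \right)} = 5 + \frac{1}{-2184} = 5 - \frac{1}{2184} = \frac{10919}{2184}$)
$\sqrt{x{\left(r,1780 \right)} + v{\left(2105 \right)}} = \sqrt{\frac{10919}{2184} + \left(115 + 5 \cdot 2105\right)} = \sqrt{\frac{10919}{2184} + \left(115 + 10525\right)} = \sqrt{\frac{10919}{2184} + 10640} = \sqrt{\frac{23248679}{2184}} = \frac{\sqrt{12693778734}}{1092}$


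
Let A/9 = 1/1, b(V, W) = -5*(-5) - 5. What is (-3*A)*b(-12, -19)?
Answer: -540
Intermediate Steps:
b(V, W) = 20 (b(V, W) = 25 - 5 = 20)
A = 9 (A = 9/1 = 9*1 = 9)
(-3*A)*b(-12, -19) = -3*9*20 = -27*20 = -540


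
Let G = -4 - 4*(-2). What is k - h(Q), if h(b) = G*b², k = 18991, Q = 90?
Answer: -13409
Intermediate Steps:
G = 4 (G = -4 + 8 = 4)
h(b) = 4*b²
k - h(Q) = 18991 - 4*90² = 18991 - 4*8100 = 18991 - 1*32400 = 18991 - 32400 = -13409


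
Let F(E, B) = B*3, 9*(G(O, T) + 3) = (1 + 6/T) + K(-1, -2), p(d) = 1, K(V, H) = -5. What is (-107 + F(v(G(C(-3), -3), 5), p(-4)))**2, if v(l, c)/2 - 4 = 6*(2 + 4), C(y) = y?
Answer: 10816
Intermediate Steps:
G(O, T) = -31/9 + 2/(3*T) (G(O, T) = -3 + ((1 + 6/T) - 5)/9 = -3 + (-4 + 6/T)/9 = -3 + (-4/9 + 2/(3*T)) = -31/9 + 2/(3*T))
v(l, c) = 80 (v(l, c) = 8 + 2*(6*(2 + 4)) = 8 + 2*(6*6) = 8 + 2*36 = 8 + 72 = 80)
F(E, B) = 3*B
(-107 + F(v(G(C(-3), -3), 5), p(-4)))**2 = (-107 + 3*1)**2 = (-107 + 3)**2 = (-104)**2 = 10816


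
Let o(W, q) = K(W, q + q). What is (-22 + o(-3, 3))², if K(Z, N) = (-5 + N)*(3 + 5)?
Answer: 196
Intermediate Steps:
K(Z, N) = -40 + 8*N (K(Z, N) = (-5 + N)*8 = -40 + 8*N)
o(W, q) = -40 + 16*q (o(W, q) = -40 + 8*(q + q) = -40 + 8*(2*q) = -40 + 16*q)
(-22 + o(-3, 3))² = (-22 + (-40 + 16*3))² = (-22 + (-40 + 48))² = (-22 + 8)² = (-14)² = 196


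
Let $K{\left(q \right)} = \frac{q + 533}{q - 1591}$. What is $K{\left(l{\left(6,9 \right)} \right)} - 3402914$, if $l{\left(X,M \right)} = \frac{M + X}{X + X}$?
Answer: $- \frac{21639132263}{6359} \approx -3.4029 \cdot 10^{6}$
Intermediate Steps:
$l{\left(X,M \right)} = \frac{M + X}{2 X}$
$K{\left(q \right)} = \frac{533 + q}{-1591 + q}$
$K{\left(l{\left(6,9 \right)} \right)} - 3402914 = \frac{533 + \frac{9 + 6}{2 \cdot 6}}{-1591 + \frac{9 + 6}{2 \cdot 6}} - 3402914 = \frac{533 + \frac{1}{2} \cdot \frac{1}{6} \cdot 15}{-1591 + \frac{1}{2} \cdot \frac{1}{6} \cdot 15} - 3402914 = \frac{533 + \frac{5}{4}}{-1591 + \frac{5}{4}} - 3402914 = \frac{1}{- \frac{6359}{4}} \cdot \frac{2137}{4} - 3402914 = \left(- \frac{4}{6359}\right) \frac{2137}{4} - 3402914 = - \frac{2137}{6359} - 3402914 = - \frac{21639132263}{6359}$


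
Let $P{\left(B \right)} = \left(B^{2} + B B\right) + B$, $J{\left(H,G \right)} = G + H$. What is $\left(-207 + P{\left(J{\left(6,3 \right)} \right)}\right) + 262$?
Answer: $226$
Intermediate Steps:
$P{\left(B \right)} = B + 2 B^{2}$ ($P{\left(B \right)} = \left(B^{2} + B^{2}\right) + B = 2 B^{2} + B = B + 2 B^{2}$)
$\left(-207 + P{\left(J{\left(6,3 \right)} \right)}\right) + 262 = \left(-207 + \left(3 + 6\right) \left(1 + 2 \left(3 + 6\right)\right)\right) + 262 = \left(-207 + 9 \left(1 + 2 \cdot 9\right)\right) + 262 = \left(-207 + 9 \left(1 + 18\right)\right) + 262 = \left(-207 + 9 \cdot 19\right) + 262 = \left(-207 + 171\right) + 262 = -36 + 262 = 226$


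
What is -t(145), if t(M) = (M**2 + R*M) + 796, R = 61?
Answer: -30666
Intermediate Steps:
t(M) = 796 + M**2 + 61*M (t(M) = (M**2 + 61*M) + 796 = 796 + M**2 + 61*M)
-t(145) = -(796 + 145**2 + 61*145) = -(796 + 21025 + 8845) = -1*30666 = -30666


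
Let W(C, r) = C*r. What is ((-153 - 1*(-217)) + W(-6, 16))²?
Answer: 1024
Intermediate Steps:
((-153 - 1*(-217)) + W(-6, 16))² = ((-153 - 1*(-217)) - 6*16)² = ((-153 + 217) - 96)² = (64 - 96)² = (-32)² = 1024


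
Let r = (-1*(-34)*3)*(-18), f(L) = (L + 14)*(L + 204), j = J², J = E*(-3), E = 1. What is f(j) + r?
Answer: 3063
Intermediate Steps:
J = -3 (J = 1*(-3) = -3)
j = 9 (j = (-3)² = 9)
f(L) = (14 + L)*(204 + L)
r = -1836 (r = (34*3)*(-18) = 102*(-18) = -1836)
f(j) + r = (2856 + 9² + 218*9) - 1836 = (2856 + 81 + 1962) - 1836 = 4899 - 1836 = 3063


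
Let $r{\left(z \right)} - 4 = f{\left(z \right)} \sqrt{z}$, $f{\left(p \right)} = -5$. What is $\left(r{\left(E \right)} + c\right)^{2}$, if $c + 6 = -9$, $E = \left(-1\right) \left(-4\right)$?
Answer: $441$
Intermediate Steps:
$E = 4$
$c = -15$ ($c = -6 - 9 = -15$)
$r{\left(z \right)} = 4 - 5 \sqrt{z}$
$\left(r{\left(E \right)} + c\right)^{2} = \left(\left(4 - 5 \sqrt{4}\right) - 15\right)^{2} = \left(\left(4 - 10\right) - 15\right)^{2} = \left(-6 - 15\right)^{2} = \left(-21\right)^{2} = 441$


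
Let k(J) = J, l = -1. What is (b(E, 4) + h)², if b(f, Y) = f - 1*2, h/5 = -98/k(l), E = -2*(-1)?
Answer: 240100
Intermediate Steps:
E = 2
h = 490 (h = 5*(-98/(-1)) = 5*(-98*(-1)) = 5*98 = 490)
b(f, Y) = -2 + f (b(f, Y) = f - 2 = -2 + f)
(b(E, 4) + h)² = ((-2 + 2) + 490)² = (0 + 490)² = 490² = 240100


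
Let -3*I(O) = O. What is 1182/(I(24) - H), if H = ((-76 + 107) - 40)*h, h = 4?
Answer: 591/14 ≈ 42.214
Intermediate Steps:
I(O) = -O/3
H = -36 (H = ((-76 + 107) - 40)*4 = (31 - 40)*4 = -9*4 = -36)
1182/(I(24) - H) = 1182/(-⅓*24 - 1*(-36)) = 1182/(-8 + 36) = 1182/28 = 1182*(1/28) = 591/14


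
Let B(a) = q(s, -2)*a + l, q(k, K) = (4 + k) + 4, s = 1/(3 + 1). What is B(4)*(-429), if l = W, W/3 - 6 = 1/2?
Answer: -45045/2 ≈ -22523.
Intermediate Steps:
s = ¼ (s = 1/4 = ¼ ≈ 0.25000)
W = 39/2 (W = 18 + 3*(1/2) = 18 + 3*(1*(½)) = 18 + 3*(½) = 18 + 3/2 = 39/2 ≈ 19.500)
l = 39/2 ≈ 19.500
q(k, K) = 8 + k
B(a) = 39/2 + 33*a/4 (B(a) = (8 + ¼)*a + 39/2 = 33*a/4 + 39/2 = 39/2 + 33*a/4)
B(4)*(-429) = (39/2 + (33/4)*4)*(-429) = (39/2 + 33)*(-429) = (105/2)*(-429) = -45045/2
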